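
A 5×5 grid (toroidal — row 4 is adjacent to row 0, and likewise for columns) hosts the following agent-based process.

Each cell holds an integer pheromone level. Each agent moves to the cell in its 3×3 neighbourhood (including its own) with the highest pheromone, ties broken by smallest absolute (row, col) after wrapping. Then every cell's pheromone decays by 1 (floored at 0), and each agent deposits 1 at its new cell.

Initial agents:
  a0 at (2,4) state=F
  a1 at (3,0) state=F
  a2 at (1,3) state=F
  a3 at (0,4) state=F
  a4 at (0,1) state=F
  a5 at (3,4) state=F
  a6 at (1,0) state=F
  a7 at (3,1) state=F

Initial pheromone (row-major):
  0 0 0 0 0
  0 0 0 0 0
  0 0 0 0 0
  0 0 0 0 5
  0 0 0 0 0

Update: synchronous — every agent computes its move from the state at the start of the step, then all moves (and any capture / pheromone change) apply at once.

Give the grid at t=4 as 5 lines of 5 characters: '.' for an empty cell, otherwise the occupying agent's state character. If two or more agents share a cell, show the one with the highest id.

F.F..
.....
.....
....F
.....

t=1: a0@(3,4) a1@(3,4) a2@(0,2) a3@(0,0) a4@(0,0) a5@(3,4) a6@(0,0) a7@(2,0) | pheromone: 3 0 1 0 0 / 0 0 0 0 0 / 1 0 0 0 0 / 0 0 0 0 7 / 0 0 0 0 0
t=2: a0@(3,4) a1@(3,4) a2@(0,2) a3@(0,0) a4@(0,0) a5@(3,4) a6@(0,0) a7@(3,4) | pheromone: 5 0 1 0 0 / 0 0 0 0 0 / 0 0 0 0 0 / 0 0 0 0 10 / 0 0 0 0 0
t=3: a0@(3,4) a1@(3,4) a2@(0,2) a3@(0,0) a4@(0,0) a5@(3,4) a6@(0,0) a7@(3,4) | pheromone: 7 0 1 0 0 / 0 0 0 0 0 / 0 0 0 0 0 / 0 0 0 0 13 / 0 0 0 0 0
t=4: a0@(3,4) a1@(3,4) a2@(0,2) a3@(0,0) a4@(0,0) a5@(3,4) a6@(0,0) a7@(3,4) | pheromone: 9 0 1 0 0 / 0 0 0 0 0 / 0 0 0 0 0 / 0 0 0 0 16 / 0 0 0 0 0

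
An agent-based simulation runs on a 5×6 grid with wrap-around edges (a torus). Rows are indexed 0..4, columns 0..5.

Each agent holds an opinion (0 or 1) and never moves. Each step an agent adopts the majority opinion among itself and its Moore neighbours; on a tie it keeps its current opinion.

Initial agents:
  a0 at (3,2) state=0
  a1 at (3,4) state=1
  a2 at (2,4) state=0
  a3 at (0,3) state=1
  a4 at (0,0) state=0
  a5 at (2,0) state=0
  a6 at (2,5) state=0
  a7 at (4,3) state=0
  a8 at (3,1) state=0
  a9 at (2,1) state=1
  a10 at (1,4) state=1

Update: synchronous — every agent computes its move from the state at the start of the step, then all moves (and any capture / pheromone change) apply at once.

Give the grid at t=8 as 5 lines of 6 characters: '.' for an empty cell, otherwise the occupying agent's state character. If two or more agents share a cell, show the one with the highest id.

t=1: a0@(3,2):0 a1@(3,4):0 a2@(2,4):0 a3@(0,3):1 a4@(0,0):0 a5@(2,0):0 a6@(2,5):0 a7@(4,3):0 a8@(3,1):0 a9@(2,1):0 a10@(1,4):1
t=2: (unchanged — steady state)

0..1..
....1.
00..00
.00.0.
...0..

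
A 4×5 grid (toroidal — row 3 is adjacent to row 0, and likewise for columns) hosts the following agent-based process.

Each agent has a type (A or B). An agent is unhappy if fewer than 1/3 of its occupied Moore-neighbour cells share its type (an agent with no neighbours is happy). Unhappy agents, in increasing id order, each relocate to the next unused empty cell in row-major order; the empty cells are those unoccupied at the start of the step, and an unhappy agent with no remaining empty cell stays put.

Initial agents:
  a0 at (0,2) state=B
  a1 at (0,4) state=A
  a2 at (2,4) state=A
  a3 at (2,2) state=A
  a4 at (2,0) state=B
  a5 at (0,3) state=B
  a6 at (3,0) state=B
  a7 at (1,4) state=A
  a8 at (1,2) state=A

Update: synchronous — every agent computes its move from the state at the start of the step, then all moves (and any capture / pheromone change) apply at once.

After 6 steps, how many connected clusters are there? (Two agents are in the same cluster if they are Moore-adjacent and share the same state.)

3

t=1: a0@(0,2):B a1@(0,4):A a2@(2,4):A a3@(2,2):A a4@(2,0):B a5@(0,0):B a6@(3,0):B a7@(1,4):A a8@(1,2):A
t=2: a0@(0,1):B a1@(0,4):A a2@(2,4):A a3@(2,2):A a4@(2,0):B a5@(0,0):B a6@(3,0):B a7@(1,4):A a8@(1,2):A
t=3: (unchanged — steady state)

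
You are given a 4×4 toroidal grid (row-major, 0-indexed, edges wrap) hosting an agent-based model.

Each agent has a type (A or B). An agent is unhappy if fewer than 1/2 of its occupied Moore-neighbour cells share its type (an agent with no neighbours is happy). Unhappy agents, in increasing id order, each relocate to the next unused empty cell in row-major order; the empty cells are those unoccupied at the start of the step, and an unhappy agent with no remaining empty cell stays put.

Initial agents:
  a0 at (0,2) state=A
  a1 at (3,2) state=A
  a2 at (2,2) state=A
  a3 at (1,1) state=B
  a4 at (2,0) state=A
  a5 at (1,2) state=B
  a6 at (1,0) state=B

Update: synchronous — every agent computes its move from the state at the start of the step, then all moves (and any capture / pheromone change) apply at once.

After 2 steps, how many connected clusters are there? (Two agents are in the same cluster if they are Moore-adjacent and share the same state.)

2

t=1: a0@(0,0):A a1@(3,2):A a2@(0,1):A a3@(0,3):B a4@(1,3):A a5@(2,1):B a6@(1,0):B
t=2: a0@(0,0):A a1@(0,2):A a2@(0,1):A a3@(1,1):B a4@(1,2):A a5@(2,1):B a6@(2,0):B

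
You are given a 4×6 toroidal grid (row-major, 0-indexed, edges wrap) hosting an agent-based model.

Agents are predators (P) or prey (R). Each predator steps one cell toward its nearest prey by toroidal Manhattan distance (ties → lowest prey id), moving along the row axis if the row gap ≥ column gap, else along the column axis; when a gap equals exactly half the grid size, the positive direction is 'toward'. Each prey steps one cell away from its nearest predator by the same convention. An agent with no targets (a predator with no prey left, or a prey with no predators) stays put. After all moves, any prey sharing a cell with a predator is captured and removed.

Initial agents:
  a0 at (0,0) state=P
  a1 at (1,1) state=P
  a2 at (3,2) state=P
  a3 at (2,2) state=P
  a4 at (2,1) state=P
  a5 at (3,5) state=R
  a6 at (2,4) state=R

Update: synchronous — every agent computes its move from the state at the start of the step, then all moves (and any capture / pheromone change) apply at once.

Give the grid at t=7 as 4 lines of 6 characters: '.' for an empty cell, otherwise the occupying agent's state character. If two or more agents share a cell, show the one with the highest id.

......
......
P...PP
....P.

t=1: a0@(3,0):P a1@(2,1):P a2@(3,3):P a3@(2,3):P a4@(2,0):P a5@(2,5):R a6@(2,5):R
t=2: a0@(2,0):P a1@(2,0):P a2@(3,4):P a3@(2,4):P a4@(2,5):P
t=3: (unchanged — steady state)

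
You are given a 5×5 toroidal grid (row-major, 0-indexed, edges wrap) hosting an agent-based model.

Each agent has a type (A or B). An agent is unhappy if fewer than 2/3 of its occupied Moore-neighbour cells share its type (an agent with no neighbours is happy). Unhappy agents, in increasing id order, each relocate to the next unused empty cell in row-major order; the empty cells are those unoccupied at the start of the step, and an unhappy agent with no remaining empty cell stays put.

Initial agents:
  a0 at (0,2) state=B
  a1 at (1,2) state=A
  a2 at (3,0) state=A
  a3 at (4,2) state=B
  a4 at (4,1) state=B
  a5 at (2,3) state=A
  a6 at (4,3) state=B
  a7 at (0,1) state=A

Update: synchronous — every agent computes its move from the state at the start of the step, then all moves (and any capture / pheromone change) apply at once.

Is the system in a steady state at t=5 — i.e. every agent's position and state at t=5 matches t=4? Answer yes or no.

no

t=1: a0@(0,0):B a1@(1,2):A a2@(0,3):A a3@(4,2):B a4@(0,4):B a5@(2,3):A a6@(4,3):B a7@(1,0):A
t=2: a0@(0,1):B a1@(1,2):A a2@(0,2):A a3@(1,1):B a4@(1,3):B a5@(2,3):A a6@(4,3):B a7@(1,4):A
t=3: a0@(0,0):B a1@(0,3):A a2@(0,4):A a3@(1,0):B a4@(2,0):B a5@(2,3):A a6@(2,1):B a7@(2,2):A
t=4: a0@(0,1):B a1@(0,3):A a2@(0,2):A a3@(1,0):B a4@(2,0):B a5@(2,3):A a6@(2,1):B a7@(1,1):A
t=5: a0@(0,0):B a1@(0,3):A a2@(0,2):A a3@(1,0):B a4@(2,0):B a5@(2,3):A a6@(2,1):B a7@(0,4):A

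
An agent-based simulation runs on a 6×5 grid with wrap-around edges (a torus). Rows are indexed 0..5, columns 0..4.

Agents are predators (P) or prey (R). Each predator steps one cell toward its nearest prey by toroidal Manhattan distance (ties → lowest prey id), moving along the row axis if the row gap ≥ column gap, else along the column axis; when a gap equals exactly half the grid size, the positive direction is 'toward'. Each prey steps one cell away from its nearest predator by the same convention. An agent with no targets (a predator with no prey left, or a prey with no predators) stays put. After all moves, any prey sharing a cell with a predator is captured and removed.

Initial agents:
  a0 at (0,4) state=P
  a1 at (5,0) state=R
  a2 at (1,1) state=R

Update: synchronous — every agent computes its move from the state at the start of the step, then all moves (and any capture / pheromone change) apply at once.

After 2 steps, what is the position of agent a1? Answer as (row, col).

t=1: a0@(5,4):P a1@(4,0):R a2@(1,2):R
t=2: a0@(4,4):P a1@(3,0):R a2@(2,2):R

(3, 0)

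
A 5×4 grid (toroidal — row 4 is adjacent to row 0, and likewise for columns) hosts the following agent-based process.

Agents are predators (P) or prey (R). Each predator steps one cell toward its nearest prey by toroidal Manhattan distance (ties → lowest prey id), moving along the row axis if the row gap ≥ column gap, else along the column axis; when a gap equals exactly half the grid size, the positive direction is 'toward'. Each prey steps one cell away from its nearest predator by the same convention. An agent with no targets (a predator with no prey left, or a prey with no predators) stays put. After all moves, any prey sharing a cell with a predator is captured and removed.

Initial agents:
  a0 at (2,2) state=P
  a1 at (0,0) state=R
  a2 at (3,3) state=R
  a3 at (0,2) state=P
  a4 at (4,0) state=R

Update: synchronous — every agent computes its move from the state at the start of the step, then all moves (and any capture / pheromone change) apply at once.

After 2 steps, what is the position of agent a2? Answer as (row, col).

(3, 3)

t=1: a0@(3,2):P a2@(4,3):R a3@(0,3):P a4@(4,3):R
t=2: a0@(4,2):P a2@(3,3):R a3@(4,3):P a4@(3,3):R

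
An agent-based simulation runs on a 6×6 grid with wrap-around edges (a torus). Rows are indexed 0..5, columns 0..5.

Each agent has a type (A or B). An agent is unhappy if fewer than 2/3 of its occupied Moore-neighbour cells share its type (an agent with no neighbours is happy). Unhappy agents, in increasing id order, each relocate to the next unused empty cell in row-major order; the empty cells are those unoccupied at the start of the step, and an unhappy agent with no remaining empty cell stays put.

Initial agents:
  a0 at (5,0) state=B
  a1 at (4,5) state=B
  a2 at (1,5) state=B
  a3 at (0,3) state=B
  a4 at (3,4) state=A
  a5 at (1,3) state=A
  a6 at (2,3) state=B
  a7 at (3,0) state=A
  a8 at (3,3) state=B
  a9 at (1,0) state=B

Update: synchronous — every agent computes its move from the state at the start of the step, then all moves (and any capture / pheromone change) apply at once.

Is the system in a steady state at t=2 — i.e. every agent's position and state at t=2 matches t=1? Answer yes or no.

t=1: a0@(5,0):B a1@(0,0):B a2@(1,5):B a3@(0,1):B a4@(0,2):A a5@(0,4):A a6@(0,5):B a7@(1,1):A a8@(1,2):B a9@(1,0):B
t=2: a0@(5,0):B a1@(0,0):B a2@(1,5):B a3@(0,1):B a4@(0,3):A a5@(1,3):A a6@(0,5):B a7@(1,4):A a8@(2,0):B a9@(1,0):B

no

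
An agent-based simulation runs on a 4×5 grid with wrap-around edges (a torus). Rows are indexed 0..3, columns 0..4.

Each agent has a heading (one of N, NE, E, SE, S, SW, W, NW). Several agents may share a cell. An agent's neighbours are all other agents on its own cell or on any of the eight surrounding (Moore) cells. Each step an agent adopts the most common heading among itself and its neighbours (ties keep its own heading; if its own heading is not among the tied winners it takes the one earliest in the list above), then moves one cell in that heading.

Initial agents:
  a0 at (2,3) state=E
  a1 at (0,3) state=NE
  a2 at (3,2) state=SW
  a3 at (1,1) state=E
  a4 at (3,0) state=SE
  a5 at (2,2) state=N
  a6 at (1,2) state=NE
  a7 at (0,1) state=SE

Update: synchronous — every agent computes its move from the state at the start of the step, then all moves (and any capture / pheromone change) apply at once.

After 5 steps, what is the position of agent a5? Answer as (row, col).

(2, 2)

t=1: a0@(2,4):E a1@(3,4):NE a2@(0,1):SW a3@(1,2):E a4@(0,1):SE a5@(2,3):E a6@(0,3):NE a7@(1,2):SE
t=2: a0@(2,0):E a1@(2,0):NE a2@(1,2):SE a3@(1,3):E a4@(1,2):SE a5@(2,4):E a6@(3,4):NE a7@(2,3):SE
t=3: a0@(2,1):E a1@(1,1):NE a2@(2,3):SE a3@(2,4):SE a4@(2,3):SE a5@(2,0):E a6@(2,0):NE a7@(3,4):SE
t=4: a0@(2,2):E a1@(0,2):NE a2@(3,4):SE a3@(3,0):SE a4@(3,4):SE a5@(2,1):E a6@(1,1):NE a7@(0,0):SE
t=5: a0@(2,3):E a1@(3,3):NE a2@(0,0):SE a3@(0,1):SE a4@(0,0):SE a5@(2,2):E a6@(0,2):NE a7@(1,1):SE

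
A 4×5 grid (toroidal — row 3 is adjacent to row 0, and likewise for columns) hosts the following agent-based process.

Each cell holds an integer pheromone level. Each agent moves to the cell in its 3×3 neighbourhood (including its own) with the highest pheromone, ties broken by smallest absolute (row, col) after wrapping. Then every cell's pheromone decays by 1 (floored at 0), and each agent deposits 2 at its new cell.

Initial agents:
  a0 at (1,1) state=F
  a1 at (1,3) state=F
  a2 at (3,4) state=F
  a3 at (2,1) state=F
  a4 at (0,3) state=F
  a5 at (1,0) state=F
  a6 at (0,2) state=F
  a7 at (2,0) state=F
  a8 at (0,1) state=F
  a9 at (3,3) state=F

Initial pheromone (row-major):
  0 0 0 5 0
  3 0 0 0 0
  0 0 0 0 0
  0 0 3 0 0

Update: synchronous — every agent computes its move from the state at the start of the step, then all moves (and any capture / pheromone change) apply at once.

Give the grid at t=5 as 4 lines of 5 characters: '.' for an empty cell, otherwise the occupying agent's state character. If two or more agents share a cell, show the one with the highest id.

...F.
F....
.....
.....

t=1: a0@(1,0) a1@(0,3) a2@(0,3) a3@(1,0) a4@(0,3) a5@(1,0) a6@(0,3) a7@(1,0) a8@(1,0) a9@(0,3) | pheromone: 0 0 0 14 0 / 12 0 0 0 0 / 0 0 0 0 0 / 0 0 2 0 0
t=2: a0@(1,0) a1@(0,3) a2@(0,3) a3@(1,0) a4@(0,3) a5@(1,0) a6@(0,3) a7@(1,0) a8@(1,0) a9@(0,3) | pheromone: 0 0 0 23 0 / 21 0 0 0 0 / 0 0 0 0 0 / 0 0 1 0 0
t=3: a0@(1,0) a1@(0,3) a2@(0,3) a3@(1,0) a4@(0,3) a5@(1,0) a6@(0,3) a7@(1,0) a8@(1,0) a9@(0,3) | pheromone: 0 0 0 32 0 / 30 0 0 0 0 / 0 0 0 0 0 / 0 0 0 0 0
t=4: a0@(1,0) a1@(0,3) a2@(0,3) a3@(1,0) a4@(0,3) a5@(1,0) a6@(0,3) a7@(1,0) a8@(1,0) a9@(0,3) | pheromone: 0 0 0 41 0 / 39 0 0 0 0 / 0 0 0 0 0 / 0 0 0 0 0
t=5: a0@(1,0) a1@(0,3) a2@(0,3) a3@(1,0) a4@(0,3) a5@(1,0) a6@(0,3) a7@(1,0) a8@(1,0) a9@(0,3) | pheromone: 0 0 0 50 0 / 48 0 0 0 0 / 0 0 0 0 0 / 0 0 0 0 0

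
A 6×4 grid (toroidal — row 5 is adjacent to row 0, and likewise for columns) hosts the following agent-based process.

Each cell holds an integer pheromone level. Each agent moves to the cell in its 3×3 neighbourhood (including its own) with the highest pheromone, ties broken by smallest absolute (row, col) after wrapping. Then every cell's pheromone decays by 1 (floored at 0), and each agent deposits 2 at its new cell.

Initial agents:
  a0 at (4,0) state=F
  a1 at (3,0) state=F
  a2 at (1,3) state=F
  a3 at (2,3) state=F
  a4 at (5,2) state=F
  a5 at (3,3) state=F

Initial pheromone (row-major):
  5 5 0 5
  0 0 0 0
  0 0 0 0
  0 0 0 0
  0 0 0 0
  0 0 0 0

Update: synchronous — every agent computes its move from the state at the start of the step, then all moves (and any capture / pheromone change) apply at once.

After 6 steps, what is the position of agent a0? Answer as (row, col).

(2, 0)

t=1: a0@(3,0) a1@(2,0) a2@(0,0) a3@(1,0) a4@(0,1) a5@(2,0) | pheromone: 6 6 0 4 / 2 0 0 0 / 4 0 0 0 / 2 0 0 0 / 0 0 0 0 / 0 0 0 0
t=2: a0@(2,0) a1@(2,0) a2@(0,0) a3@(0,0) a4@(0,0) a5@(2,0) | pheromone: 11 5 0 3 / 1 0 0 0 / 9 0 0 0 / 1 0 0 0 / 0 0 0 0 / 0 0 0 0
t=3: a0@(2,0) a1@(2,0) a2@(0,0) a3@(0,0) a4@(0,0) a5@(2,0) | pheromone: 16 4 0 2 / 0 0 0 0 / 14 0 0 0 / 0 0 0 0 / 0 0 0 0 / 0 0 0 0
t=4: a0@(2,0) a1@(2,0) a2@(0,0) a3@(0,0) a4@(0,0) a5@(2,0) | pheromone: 21 3 0 1 / 0 0 0 0 / 19 0 0 0 / 0 0 0 0 / 0 0 0 0 / 0 0 0 0
t=5: a0@(2,0) a1@(2,0) a2@(0,0) a3@(0,0) a4@(0,0) a5@(2,0) | pheromone: 26 2 0 0 / 0 0 0 0 / 24 0 0 0 / 0 0 0 0 / 0 0 0 0 / 0 0 0 0
t=6: a0@(2,0) a1@(2,0) a2@(0,0) a3@(0,0) a4@(0,0) a5@(2,0) | pheromone: 31 1 0 0 / 0 0 0 0 / 29 0 0 0 / 0 0 0 0 / 0 0 0 0 / 0 0 0 0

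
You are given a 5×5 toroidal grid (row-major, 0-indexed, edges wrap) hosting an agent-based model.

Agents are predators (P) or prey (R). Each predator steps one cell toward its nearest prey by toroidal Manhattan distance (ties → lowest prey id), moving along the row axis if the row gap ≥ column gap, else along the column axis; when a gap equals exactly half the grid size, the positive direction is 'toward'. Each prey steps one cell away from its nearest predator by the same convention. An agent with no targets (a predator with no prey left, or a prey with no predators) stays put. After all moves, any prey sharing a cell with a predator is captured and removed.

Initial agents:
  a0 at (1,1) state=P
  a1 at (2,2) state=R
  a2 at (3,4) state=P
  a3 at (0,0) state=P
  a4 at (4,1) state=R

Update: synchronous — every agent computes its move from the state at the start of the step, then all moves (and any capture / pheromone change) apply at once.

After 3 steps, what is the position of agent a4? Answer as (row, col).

(0, 1)

t=1: a0@(2,1):P a1@(3,2):R a2@(3,3):P a3@(4,0):P a4@(3,1):R
t=2: a0@(3,1):P a2@(3,2):P a3@(3,0):P a4@(4,1):R
t=3: a0@(4,1):P a2@(4,2):P a3@(4,0):P a4@(0,1):R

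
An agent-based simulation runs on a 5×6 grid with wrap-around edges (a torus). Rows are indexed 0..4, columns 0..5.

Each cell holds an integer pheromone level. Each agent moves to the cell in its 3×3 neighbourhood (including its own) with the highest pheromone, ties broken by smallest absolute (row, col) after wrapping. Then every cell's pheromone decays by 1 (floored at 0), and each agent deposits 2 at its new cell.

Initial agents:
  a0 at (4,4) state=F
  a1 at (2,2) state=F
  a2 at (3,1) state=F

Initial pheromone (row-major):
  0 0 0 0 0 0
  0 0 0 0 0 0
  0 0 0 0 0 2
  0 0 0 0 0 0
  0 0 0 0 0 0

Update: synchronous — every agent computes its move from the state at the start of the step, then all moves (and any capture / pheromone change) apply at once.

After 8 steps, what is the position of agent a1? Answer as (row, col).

t=1: a0@(0,3) a1@(1,1) a2@(2,0) | pheromone: 0 0 0 2 0 0 / 0 2 0 0 0 0 / 2 0 0 0 0 1 / 0 0 0 0 0 0 / 0 0 0 0 0 0
t=2: a0@(0,3) a1@(1,1) a2@(1,1) | pheromone: 0 0 0 3 0 0 / 0 5 0 0 0 0 / 1 0 0 0 0 0 / 0 0 0 0 0 0 / 0 0 0 0 0 0
t=3: a0@(0,3) a1@(1,1) a2@(1,1) | pheromone: 0 0 0 4 0 0 / 0 8 0 0 0 0 / 0 0 0 0 0 0 / 0 0 0 0 0 0 / 0 0 0 0 0 0
t=4: a0@(0,3) a1@(1,1) a2@(1,1) | pheromone: 0 0 0 5 0 0 / 0 11 0 0 0 0 / 0 0 0 0 0 0 / 0 0 0 0 0 0 / 0 0 0 0 0 0
t=5: a0@(0,3) a1@(1,1) a2@(1,1) | pheromone: 0 0 0 6 0 0 / 0 14 0 0 0 0 / 0 0 0 0 0 0 / 0 0 0 0 0 0 / 0 0 0 0 0 0
t=6: a0@(0,3) a1@(1,1) a2@(1,1) | pheromone: 0 0 0 7 0 0 / 0 17 0 0 0 0 / 0 0 0 0 0 0 / 0 0 0 0 0 0 / 0 0 0 0 0 0
t=7: a0@(0,3) a1@(1,1) a2@(1,1) | pheromone: 0 0 0 8 0 0 / 0 20 0 0 0 0 / 0 0 0 0 0 0 / 0 0 0 0 0 0 / 0 0 0 0 0 0
t=8: a0@(0,3) a1@(1,1) a2@(1,1) | pheromone: 0 0 0 9 0 0 / 0 23 0 0 0 0 / 0 0 0 0 0 0 / 0 0 0 0 0 0 / 0 0 0 0 0 0

(1, 1)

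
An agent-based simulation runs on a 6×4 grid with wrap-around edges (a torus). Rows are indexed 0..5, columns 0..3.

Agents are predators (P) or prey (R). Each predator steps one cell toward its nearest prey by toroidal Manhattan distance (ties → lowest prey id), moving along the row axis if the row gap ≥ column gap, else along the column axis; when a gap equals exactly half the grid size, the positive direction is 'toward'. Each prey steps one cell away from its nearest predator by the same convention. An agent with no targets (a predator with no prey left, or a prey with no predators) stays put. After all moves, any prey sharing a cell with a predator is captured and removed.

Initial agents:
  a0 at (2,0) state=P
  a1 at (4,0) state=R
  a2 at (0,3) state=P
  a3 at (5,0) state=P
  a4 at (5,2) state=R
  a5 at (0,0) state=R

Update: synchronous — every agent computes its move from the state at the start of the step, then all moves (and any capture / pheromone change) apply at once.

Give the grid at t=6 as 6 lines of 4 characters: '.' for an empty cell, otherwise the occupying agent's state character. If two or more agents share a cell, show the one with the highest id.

PP..
....
....
....
....
...P

t=1: a0@(3,0):P a2@(0,0):P a3@(4,0):P a4@(4,2):R a5@(0,1):R
t=2: a0@(3,1):P a2@(0,1):P a3@(4,1):P a5@(0,2):R
t=3: a0@(4,1):P a2@(0,2):P a3@(5,1):P a5@(0,3):R
t=4: a0@(5,1):P a2@(0,3):P a3@(5,2):P a5@(0,0):R
t=5: a0@(0,1):P a2@(0,0):P a3@(5,3):P
t=6: (unchanged — steady state)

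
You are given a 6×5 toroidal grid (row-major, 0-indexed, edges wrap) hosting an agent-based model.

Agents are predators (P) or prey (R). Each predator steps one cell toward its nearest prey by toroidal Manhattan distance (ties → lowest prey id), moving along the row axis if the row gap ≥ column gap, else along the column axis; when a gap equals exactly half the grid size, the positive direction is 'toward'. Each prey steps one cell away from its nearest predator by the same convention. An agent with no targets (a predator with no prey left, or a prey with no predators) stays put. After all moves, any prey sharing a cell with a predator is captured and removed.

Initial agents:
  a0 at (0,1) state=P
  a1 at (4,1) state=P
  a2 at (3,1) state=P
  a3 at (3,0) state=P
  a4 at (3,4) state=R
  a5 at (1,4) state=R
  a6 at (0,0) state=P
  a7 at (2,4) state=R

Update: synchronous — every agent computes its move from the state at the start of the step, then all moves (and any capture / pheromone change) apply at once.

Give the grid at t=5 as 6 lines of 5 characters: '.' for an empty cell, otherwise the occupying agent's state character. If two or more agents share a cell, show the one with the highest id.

t=1: a0@(0,0):P a1@(4,0):P a2@(3,0):P a3@(3,4):P a4@(3,3):R a5@(2,4):R a6@(1,0):P a7@(1,4):R
t=2: a0@(1,0):P a1@(4,4):P a2@(3,4):P a3@(3,3):P a4@(3,2):R a6@(1,4):P a7@(1,3):R
t=3: a0@(1,4):P a1@(4,3):P a2@(3,3):P a3@(3,2):P a4@(3,1):R a6@(1,3):P a7@(1,2):R
t=4: a0@(1,3):P a1@(4,2):P a2@(3,2):P a3@(3,1):P a4@(3,0):R a6@(1,2):P a7@(1,1):R
t=5: a0@(1,2):P a1@(4,1):P a2@(3,1):P a3@(3,0):P a4@(3,4):R a6@(1,1):P a7@(1,0):R

.....
RPP..
.....
PP..R
.P...
.....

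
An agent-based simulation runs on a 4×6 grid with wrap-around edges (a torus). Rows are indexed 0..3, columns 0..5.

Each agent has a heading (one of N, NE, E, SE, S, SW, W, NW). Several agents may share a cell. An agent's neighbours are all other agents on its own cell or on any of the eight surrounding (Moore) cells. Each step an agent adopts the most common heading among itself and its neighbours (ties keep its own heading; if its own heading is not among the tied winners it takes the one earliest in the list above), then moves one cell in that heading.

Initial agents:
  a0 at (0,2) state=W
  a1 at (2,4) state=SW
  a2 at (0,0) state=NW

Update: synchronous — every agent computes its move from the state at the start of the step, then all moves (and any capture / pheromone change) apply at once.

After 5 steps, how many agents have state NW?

1

t=1: a0@(0,1):W a1@(3,3):SW a2@(3,5):NW
t=2: a0@(0,0):W a1@(0,2):SW a2@(2,4):NW
t=3: a0@(0,5):W a1@(1,1):SW a2@(1,3):NW
t=4: a0@(0,4):W a1@(2,0):SW a2@(0,2):NW
t=5: a0@(0,3):W a1@(3,5):SW a2@(3,1):NW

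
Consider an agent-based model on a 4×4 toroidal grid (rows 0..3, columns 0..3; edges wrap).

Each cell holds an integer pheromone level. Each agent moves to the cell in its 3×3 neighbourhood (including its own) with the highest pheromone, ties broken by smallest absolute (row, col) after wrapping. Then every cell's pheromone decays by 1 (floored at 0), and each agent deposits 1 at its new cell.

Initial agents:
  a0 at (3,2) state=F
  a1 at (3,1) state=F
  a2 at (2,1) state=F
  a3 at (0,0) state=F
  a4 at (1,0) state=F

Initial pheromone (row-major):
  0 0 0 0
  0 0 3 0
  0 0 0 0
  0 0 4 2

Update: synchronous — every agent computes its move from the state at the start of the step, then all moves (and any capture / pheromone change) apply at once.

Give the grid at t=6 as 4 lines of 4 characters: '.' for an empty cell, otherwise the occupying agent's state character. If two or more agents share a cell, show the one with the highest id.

t=1: a0@(3,2) a1@(3,2) a2@(3,2) a3@(3,3) a4@(0,0) | pheromone: 1 0 0 0 / 0 0 2 0 / 0 0 0 0 / 0 0 6 2
t=2: a0@(3,2) a1@(3,2) a2@(3,2) a3@(3,2) a4@(3,3) | pheromone: 0 0 0 0 / 0 0 1 0 / 0 0 0 0 / 0 0 9 2
t=3: a0@(3,2) a1@(3,2) a2@(3,2) a3@(3,2) a4@(3,2) | pheromone: 0 0 0 0 / 0 0 0 0 / 0 0 0 0 / 0 0 13 1
t=4: a0@(3,2) a1@(3,2) a2@(3,2) a3@(3,2) a4@(3,2) | pheromone: 0 0 0 0 / 0 0 0 0 / 0 0 0 0 / 0 0 17 0
t=5: a0@(3,2) a1@(3,2) a2@(3,2) a3@(3,2) a4@(3,2) | pheromone: 0 0 0 0 / 0 0 0 0 / 0 0 0 0 / 0 0 21 0
t=6: a0@(3,2) a1@(3,2) a2@(3,2) a3@(3,2) a4@(3,2) | pheromone: 0 0 0 0 / 0 0 0 0 / 0 0 0 0 / 0 0 25 0

....
....
....
..F.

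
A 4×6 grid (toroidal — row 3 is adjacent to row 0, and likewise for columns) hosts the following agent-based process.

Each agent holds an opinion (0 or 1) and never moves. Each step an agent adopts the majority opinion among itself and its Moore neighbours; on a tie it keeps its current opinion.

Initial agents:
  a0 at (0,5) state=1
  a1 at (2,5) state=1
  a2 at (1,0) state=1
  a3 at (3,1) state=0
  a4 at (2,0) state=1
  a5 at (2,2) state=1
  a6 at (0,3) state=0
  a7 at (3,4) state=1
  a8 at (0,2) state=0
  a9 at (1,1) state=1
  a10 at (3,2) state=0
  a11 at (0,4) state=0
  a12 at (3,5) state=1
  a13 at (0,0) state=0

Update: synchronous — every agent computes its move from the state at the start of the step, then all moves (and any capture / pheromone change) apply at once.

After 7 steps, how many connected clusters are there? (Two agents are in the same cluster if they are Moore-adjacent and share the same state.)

t=1: a0@(0,5):1 a1@(2,5):1 a2@(1,0):1 a3@(3,1):0 a4@(2,0):1 a5@(2,2):1 a6@(0,3):0 a7@(3,4):1 a8@(0,2):0 a9@(1,1):1 a10@(3,2):0 a11@(0,4):1 a12@(3,5):1 a13@(0,0):1
t=2: (unchanged — steady state)

2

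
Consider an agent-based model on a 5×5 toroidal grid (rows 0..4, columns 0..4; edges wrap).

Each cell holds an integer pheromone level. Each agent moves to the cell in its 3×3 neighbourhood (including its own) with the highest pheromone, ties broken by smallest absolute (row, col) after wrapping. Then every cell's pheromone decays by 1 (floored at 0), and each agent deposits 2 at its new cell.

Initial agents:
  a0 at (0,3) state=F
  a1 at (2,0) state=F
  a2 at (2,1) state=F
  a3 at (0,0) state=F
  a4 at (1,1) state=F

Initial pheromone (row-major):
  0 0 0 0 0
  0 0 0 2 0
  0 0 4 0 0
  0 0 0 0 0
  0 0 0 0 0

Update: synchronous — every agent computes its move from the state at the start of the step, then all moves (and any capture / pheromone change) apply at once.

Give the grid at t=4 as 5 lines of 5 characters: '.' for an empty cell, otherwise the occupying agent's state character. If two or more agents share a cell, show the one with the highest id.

F....
.....
..F..
.....
.....

t=1: a0@(1,3) a1@(1,0) a2@(2,2) a3@(0,0) a4@(2,2) | pheromone: 2 0 0 0 0 / 2 0 0 3 0 / 0 0 7 0 0 / 0 0 0 0 0 / 0 0 0 0 0
t=2: a0@(2,2) a1@(0,0) a2@(2,2) a3@(0,0) a4@(2,2) | pheromone: 5 0 0 0 0 / 1 0 0 2 0 / 0 0 12 0 0 / 0 0 0 0 0 / 0 0 0 0 0
t=3: a0@(2,2) a1@(0,0) a2@(2,2) a3@(0,0) a4@(2,2) | pheromone: 8 0 0 0 0 / 0 0 0 1 0 / 0 0 17 0 0 / 0 0 0 0 0 / 0 0 0 0 0
t=4: a0@(2,2) a1@(0,0) a2@(2,2) a3@(0,0) a4@(2,2) | pheromone: 11 0 0 0 0 / 0 0 0 0 0 / 0 0 22 0 0 / 0 0 0 0 0 / 0 0 0 0 0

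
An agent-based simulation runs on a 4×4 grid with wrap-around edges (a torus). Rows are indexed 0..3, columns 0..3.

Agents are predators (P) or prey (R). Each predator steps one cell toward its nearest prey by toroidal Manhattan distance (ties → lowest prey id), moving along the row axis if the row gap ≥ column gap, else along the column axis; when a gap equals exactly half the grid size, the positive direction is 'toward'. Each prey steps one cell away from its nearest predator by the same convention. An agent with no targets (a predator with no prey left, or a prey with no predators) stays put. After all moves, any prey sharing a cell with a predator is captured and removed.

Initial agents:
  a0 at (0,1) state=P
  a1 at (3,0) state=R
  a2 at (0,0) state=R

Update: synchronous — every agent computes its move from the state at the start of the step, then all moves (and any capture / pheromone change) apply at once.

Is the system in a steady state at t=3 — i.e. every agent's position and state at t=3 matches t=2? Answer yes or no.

no

t=1: a0@(0,0):P a1@(2,0):R a2@(0,3):R
t=2: a0@(0,3):P a1@(1,0):R a2@(0,2):R
t=3: a0@(0,2):P a1@(2,0):R a2@(0,1):R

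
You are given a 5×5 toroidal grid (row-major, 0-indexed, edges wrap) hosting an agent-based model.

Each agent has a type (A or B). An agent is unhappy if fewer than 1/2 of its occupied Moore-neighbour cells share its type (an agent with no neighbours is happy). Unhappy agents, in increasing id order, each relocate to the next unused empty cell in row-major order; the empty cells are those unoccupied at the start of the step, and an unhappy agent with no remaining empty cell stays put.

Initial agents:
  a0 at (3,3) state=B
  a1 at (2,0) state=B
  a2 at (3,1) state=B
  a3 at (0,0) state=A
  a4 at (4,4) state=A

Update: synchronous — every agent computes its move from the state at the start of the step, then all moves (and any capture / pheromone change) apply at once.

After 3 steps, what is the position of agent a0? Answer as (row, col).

t=1: a0@(0,1):B a1@(2,0):B a2@(3,1):B a3@(0,0):A a4@(4,4):A
t=2: a0@(0,2):B a1@(2,0):B a2@(3,1):B a3@(0,0):A a4@(4,4):A
t=3: (unchanged — steady state)

(0, 2)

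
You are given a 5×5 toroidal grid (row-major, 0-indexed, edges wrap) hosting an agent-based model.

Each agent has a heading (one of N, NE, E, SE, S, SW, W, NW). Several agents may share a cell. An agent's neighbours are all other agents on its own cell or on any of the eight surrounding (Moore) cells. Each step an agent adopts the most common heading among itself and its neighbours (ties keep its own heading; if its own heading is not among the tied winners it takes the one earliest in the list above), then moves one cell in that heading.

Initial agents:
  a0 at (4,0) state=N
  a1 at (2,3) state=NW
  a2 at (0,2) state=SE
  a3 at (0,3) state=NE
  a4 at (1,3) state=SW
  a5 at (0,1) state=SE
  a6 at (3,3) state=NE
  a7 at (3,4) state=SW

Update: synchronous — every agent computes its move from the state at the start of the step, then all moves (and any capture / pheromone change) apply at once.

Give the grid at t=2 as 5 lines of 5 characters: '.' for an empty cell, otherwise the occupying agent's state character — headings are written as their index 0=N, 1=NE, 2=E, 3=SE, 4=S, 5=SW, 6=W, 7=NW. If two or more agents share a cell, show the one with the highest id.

t=1: a0@(3,0):N a1@(3,2):SW a2@(1,3):SE a3@(4,4):NE a4@(2,2):SW a5@(1,2):SE a6@(2,4):NE a7@(4,3):SW
t=2: a0@(2,1):NE a1@(4,1):SW a2@(2,4):SE a3@(3,0):NE a4@(3,1):SW a5@(2,3):SE a6@(1,0):NE a7@(0,2):SW

..5..
1....
.1.33
15...
.5...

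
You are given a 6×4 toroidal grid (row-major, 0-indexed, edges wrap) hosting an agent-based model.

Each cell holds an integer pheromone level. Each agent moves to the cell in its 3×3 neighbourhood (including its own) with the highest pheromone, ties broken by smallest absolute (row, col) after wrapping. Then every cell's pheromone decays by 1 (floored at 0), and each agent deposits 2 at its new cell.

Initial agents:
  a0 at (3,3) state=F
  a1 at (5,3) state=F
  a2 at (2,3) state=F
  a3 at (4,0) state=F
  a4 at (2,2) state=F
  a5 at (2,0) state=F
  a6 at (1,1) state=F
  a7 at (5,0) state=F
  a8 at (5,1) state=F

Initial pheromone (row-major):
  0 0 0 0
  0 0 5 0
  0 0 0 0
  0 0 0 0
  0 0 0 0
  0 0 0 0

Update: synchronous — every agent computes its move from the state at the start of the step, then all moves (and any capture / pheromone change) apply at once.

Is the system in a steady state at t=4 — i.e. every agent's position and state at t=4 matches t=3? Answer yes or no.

no

t=1: a0@(2,0) a1@(0,0) a2@(1,2) a3@(3,0) a4@(1,2) a5@(1,0) a6@(1,2) a7@(0,0) a8@(0,0) | pheromone: 6 0 0 0 / 2 0 10 0 / 2 0 0 0 / 2 0 0 0 / 0 0 0 0 / 0 0 0 0
t=2: a0@(1,0) a1@(0,0) a2@(1,2) a3@(2,0) a4@(1,2) a5@(0,0) a6@(1,2) a7@(0,0) a8@(0,0) | pheromone: 13 0 0 0 / 3 0 15 0 / 3 0 0 0 / 1 0 0 0 / 0 0 0 0 / 0 0 0 0
t=3: a0@(0,0) a1@(0,0) a2@(1,2) a3@(1,0) a4@(1,2) a5@(0,0) a6@(1,2) a7@(0,0) a8@(0,0) | pheromone: 22 0 0 0 / 4 0 20 0 / 2 0 0 0 / 0 0 0 0 / 0 0 0 0 / 0 0 0 0
t=4: a0@(0,0) a1@(0,0) a2@(1,2) a3@(0,0) a4@(1,2) a5@(0,0) a6@(1,2) a7@(0,0) a8@(0,0) | pheromone: 33 0 0 0 / 3 0 25 0 / 1 0 0 0 / 0 0 0 0 / 0 0 0 0 / 0 0 0 0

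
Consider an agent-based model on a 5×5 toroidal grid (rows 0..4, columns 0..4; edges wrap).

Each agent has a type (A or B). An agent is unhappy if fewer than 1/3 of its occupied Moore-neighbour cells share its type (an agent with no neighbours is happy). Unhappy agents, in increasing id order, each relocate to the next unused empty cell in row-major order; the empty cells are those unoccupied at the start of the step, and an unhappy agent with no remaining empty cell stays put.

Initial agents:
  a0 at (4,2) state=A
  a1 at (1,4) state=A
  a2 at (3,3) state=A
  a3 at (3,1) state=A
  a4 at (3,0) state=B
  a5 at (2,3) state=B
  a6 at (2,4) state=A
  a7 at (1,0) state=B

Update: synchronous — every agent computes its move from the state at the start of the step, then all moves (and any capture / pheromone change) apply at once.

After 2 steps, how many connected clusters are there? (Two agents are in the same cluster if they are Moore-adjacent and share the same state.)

t=1: a0@(4,2):A a1@(1,4):A a2@(3,3):A a3@(3,1):A a4@(0,0):B a5@(0,1):B a6@(2,4):A a7@(0,2):B
t=2: (unchanged — steady state)

2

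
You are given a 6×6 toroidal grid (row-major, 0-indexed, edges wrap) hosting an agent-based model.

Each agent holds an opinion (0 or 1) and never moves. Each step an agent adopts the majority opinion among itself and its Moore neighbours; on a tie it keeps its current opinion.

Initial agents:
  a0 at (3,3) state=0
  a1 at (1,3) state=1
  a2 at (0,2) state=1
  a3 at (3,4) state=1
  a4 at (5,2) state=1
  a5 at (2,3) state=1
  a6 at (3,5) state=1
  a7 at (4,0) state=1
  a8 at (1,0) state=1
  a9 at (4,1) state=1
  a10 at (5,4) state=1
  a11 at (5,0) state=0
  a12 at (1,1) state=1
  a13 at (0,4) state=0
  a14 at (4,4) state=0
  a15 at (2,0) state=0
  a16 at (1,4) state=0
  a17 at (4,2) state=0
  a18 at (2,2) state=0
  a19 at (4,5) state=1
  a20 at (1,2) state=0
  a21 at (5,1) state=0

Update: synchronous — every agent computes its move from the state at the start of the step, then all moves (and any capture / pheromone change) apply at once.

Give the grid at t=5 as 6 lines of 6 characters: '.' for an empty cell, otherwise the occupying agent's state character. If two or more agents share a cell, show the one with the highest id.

..1.0.
11100.
1.00..
...011
111.11
111.1.

t=1: a0@(3,3):0 a1@(1,3):0 a2@(0,2):1 a3@(3,4):1 a4@(5,2):1 a5@(2,3):0 a6@(3,5):1 a7@(4,0):1 a8@(1,0):1 a9@(4,1):1 a10@(5,4):1 a11@(5,0):1 a12@(1,1):1 a13@(0,4):0 a14@(4,4):1 a15@(2,0):1 a16@(1,4):0 a17@(4,2):0 a18@(2,2):0 a19@(4,5):1 a20@(1,2):1 a21@(5,1):1
t=2: a0@(3,3):0 a1@(1,3):0 a2@(0,2):1 a3@(3,4):1 a4@(5,2):1 a5@(2,3):0 a6@(3,5):1 a7@(4,0):1 a8@(1,0):1 a9@(4,1):1 a10@(5,4):1 a11@(5,0):1 a12@(1,1):1 a13@(0,4):0 a14@(4,4):1 a15@(2,0):1 a16@(1,4):0 a17@(4,2):1 a18@(2,2):0 a19@(4,5):1 a20@(1,2):1 a21@(5,1):1
t=3: (unchanged — steady state)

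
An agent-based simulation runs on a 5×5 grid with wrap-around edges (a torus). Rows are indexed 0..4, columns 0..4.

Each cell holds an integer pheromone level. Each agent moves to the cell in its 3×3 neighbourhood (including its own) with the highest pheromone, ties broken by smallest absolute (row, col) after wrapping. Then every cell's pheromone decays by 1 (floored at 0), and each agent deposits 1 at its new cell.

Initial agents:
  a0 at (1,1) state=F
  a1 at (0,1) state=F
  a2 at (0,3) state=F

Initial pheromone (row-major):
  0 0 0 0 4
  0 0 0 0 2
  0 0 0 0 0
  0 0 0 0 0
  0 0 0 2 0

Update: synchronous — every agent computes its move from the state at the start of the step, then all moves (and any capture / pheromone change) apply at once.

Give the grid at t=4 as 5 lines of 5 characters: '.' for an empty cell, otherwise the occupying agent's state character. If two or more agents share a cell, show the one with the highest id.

....F
.....
.....
.....
.....

t=1: a0@(0,0) a1@(0,0) a2@(0,4) | pheromone: 2 0 0 0 4 / 0 0 0 0 1 / 0 0 0 0 0 / 0 0 0 0 0 / 0 0 0 1 0
t=2: a0@(0,4) a1@(0,4) a2@(0,4) | pheromone: 1 0 0 0 6 / 0 0 0 0 0 / 0 0 0 0 0 / 0 0 0 0 0 / 0 0 0 0 0
t=3: a0@(0,4) a1@(0,4) a2@(0,4) | pheromone: 0 0 0 0 8 / 0 0 0 0 0 / 0 0 0 0 0 / 0 0 0 0 0 / 0 0 0 0 0
t=4: a0@(0,4) a1@(0,4) a2@(0,4) | pheromone: 0 0 0 0 10 / 0 0 0 0 0 / 0 0 0 0 0 / 0 0 0 0 0 / 0 0 0 0 0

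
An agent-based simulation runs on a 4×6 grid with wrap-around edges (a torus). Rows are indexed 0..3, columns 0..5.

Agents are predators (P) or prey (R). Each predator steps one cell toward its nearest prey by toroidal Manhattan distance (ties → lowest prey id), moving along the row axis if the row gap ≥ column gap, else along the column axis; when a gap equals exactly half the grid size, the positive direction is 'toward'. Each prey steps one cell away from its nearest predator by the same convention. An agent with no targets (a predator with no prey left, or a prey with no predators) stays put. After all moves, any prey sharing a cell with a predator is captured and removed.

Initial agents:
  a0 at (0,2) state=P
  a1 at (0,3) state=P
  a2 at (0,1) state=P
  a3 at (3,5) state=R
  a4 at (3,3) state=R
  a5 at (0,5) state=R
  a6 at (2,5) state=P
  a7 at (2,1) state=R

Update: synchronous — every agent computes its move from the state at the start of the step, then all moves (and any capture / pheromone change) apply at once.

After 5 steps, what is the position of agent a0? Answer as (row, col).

t=1: a0@(3,2):P a1@(3,3):P a2@(0,0):P a3@(0,5):R a4@(2,3):R a6@(3,5):P a7@(1,1):R
t=2: a0@(2,2):P a1@(2,3):P a2@(0,5):P a3@(0,4):R a4@(1,3):R a6@(0,5):P a7@(2,1):R
t=3: a0@(2,1):P a1@(1,3):P a2@(0,4):P a3@(0,3):R a4@(0,3):R a6@(0,4):P a7@(2,0):R
t=4: a0@(2,0):P a1@(0,3):P a2@(0,3):P a3@(3,3):R a4@(3,3):R a6@(0,3):P a7@(2,5):R
t=5: a0@(2,5):P a1@(3,3):P a2@(3,3):P a3@(2,3):R a4@(2,3):R a6@(3,3):P a7@(2,4):R

(2, 5)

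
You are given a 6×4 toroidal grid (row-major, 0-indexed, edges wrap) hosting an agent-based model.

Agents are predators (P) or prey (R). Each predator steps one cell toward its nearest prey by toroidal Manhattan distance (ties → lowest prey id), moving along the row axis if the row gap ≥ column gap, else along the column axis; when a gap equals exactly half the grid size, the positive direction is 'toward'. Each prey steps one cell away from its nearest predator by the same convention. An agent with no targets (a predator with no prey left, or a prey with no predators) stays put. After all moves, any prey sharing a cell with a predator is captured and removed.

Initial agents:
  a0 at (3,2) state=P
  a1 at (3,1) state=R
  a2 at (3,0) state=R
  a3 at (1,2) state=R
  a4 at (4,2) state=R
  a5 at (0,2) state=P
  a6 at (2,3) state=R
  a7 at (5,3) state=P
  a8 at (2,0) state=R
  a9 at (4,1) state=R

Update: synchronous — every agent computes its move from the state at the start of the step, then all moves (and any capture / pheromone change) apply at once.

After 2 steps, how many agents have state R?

t=1: a0@(3,1):P a1@(3,0):R a2@(3,3):R a3@(2,2):R a4@(5,2):R a5@(1,2):P a6@(1,3):R a7@(4,3):P a8@(2,3):R a9@(5,1):R
t=2: a0@(3,0):P a2@(2,3):R a3@(3,2):R a4@(4,2):R a5@(2,2):P a6@(1,0):R a7@(3,3):P a9@(0,1):R

5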